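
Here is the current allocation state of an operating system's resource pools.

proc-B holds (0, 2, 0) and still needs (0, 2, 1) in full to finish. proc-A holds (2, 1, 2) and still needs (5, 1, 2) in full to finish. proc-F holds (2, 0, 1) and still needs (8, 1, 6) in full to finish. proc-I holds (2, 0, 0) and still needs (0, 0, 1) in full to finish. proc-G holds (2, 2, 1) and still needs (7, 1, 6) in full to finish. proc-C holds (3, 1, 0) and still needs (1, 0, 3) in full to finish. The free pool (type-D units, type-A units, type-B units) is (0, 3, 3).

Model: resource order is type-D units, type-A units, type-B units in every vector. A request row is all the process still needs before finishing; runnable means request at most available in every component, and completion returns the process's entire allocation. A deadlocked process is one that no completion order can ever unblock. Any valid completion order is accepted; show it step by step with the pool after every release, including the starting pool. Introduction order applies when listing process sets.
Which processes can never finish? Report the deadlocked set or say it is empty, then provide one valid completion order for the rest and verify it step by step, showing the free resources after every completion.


Deadlocked set: proc-F and proc-G.
Key observation: type-B units is the bottleneck — with proc-B, proc-I, proc-C, proc-A done the pool holds (7, 7, 5), short of every remaining need.
One completion order for the rest: proc-B, proc-I, proc-C, proc-A. Walking it through:
  pool = (0, 3, 3)
  proc-B needs (0, 2, 1) <= (0, 3, 3) -> finishes; pool += (0, 2, 0) = (0, 5, 3)
  proc-I needs (0, 0, 1) <= (0, 5, 3) -> finishes; pool += (2, 0, 0) = (2, 5, 3)
  proc-C needs (1, 0, 3) <= (2, 5, 3) -> finishes; pool += (3, 1, 0) = (5, 6, 3)
  proc-A needs (5, 1, 2) <= (5, 6, 3) -> finishes; pool += (2, 1, 2) = (7, 7, 5)
The blocked processes can never fit:
  proc-F cannot run: need (8, 1, 6) vs free (7, 7, 5) (insufficient type-D units and type-B units)
  proc-G cannot run: need (7, 1, 6) vs free (7, 7, 5) (insufficient type-B units)


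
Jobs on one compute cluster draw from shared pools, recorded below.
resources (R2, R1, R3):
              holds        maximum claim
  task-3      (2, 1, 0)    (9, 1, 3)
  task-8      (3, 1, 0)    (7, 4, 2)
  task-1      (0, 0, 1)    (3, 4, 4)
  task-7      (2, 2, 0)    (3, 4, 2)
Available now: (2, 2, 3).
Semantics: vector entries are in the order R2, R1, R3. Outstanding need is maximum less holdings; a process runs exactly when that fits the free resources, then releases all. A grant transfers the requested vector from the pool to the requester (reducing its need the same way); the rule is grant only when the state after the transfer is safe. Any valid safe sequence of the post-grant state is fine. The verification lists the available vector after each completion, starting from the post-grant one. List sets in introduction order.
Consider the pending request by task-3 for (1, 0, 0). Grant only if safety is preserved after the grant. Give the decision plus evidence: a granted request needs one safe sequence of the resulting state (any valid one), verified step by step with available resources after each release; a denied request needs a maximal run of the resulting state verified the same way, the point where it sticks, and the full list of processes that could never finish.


DENY: after the grant no complete ordering would exist.
Key observation: no order helps: past task-7, task-1, the free pool tops out at (3, 4, 4), below what each blocked process needs in R2.
On the post-grant state, task-7, task-1 is a maximal run — nothing extends it. Check, step by step:
  pool = (1, 2, 3)
  task-7 needs (1, 2, 2) <= (1, 2, 3) -> finishes; pool += (2, 2, 0) = (3, 4, 3)
  task-1 needs (3, 4, 3) <= (3, 4, 3) -> finishes; pool += (0, 0, 1) = (3, 4, 4)
  task-3 still needs (6, 0, 3) but only (3, 4, 4) is free — short on R2
  task-8 still needs (4, 3, 2) but only (3, 4, 4) is free — short on R2
Processes that could never finish after the grant: task-3 and task-8.


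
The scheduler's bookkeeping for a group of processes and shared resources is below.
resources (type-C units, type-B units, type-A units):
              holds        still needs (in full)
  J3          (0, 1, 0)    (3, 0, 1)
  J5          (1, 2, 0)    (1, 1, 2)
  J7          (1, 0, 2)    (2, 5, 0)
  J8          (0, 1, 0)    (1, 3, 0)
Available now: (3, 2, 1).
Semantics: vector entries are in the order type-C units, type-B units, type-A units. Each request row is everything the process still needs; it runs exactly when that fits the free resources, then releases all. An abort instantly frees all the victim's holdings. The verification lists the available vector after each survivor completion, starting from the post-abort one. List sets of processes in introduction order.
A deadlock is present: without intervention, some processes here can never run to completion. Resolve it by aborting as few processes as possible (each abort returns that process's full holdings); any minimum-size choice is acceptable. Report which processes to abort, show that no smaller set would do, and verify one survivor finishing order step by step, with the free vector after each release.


Minimum abort set: J7.
Key observation: J5 was stuck for good until J7 gave back (1, 0, 2); in the order shown it finishes at step 1.
No smaller set exists: with zero aborts the deadlock remains.
One survivor order: J5, J8, J3. Verifying each step (post-abort pool first):
  pool = (4, 2, 3)
  J5: need (1, 1, 2) fits (4, 2, 3); releases (1, 2, 0), pool now (5, 4, 3)
  J8: need (1, 3, 0) fits (5, 4, 3); releases (0, 1, 0), pool now (5, 5, 3)
  J3: need (3, 0, 1) fits (5, 5, 3); releases (0, 1, 0), pool now (5, 6, 3)


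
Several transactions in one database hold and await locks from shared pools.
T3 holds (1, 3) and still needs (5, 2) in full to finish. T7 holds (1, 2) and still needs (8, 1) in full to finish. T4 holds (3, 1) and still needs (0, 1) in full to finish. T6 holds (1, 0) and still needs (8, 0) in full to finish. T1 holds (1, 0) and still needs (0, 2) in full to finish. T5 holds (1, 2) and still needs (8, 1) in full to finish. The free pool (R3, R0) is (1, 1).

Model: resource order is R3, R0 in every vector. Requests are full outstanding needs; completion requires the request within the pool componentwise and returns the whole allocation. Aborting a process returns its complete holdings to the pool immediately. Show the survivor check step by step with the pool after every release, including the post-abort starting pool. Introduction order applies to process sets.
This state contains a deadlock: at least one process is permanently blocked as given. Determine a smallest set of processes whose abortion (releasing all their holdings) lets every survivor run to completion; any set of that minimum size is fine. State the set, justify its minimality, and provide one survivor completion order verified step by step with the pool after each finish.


The answer: abort T7 and T5.
Key observation: T6 could never have finished before the abort; with (2, 4) returned by T7 and T5, it fits at step 4.
Minimality, checking each single-abort alternative: T3 alone leaves T7 blocked (short on R3); T7 alone leaves T6 blocked (short on R3); T4 alone leaves T7 blocked (short on R3); T6 alone leaves T7 blocked (short on R3); T1 alone leaves T7 blocked (short on R3); T5 alone leaves T7 blocked (short on R3).
One survivor order: T4, T3, T1, T6. Step-by-step check (post-abort pool first):
  pool = (3, 5)
  T4: need (0, 1) fits (3, 5); releases (3, 1), pool now (6, 6)
  T3: need (5, 2) fits (6, 6); releases (1, 3), pool now (7, 9)
  T1: need (0, 2) fits (7, 9); releases (1, 0), pool now (8, 9)
  T6: need (8, 0) fits (8, 9); releases (1, 0), pool now (9, 9)


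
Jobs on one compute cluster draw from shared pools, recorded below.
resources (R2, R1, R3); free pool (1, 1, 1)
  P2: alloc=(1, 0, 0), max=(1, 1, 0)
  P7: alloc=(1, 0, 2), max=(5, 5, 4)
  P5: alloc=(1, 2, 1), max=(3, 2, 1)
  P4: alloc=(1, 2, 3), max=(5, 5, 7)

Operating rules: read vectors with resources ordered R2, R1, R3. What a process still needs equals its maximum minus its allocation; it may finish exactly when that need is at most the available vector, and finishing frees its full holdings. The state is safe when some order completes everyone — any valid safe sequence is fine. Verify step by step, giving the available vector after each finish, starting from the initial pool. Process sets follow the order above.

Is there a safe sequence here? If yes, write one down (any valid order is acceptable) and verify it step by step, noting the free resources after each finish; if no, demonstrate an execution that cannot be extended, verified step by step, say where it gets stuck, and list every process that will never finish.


UNSAFE — no complete ordering exists.
Key observation: once P2, P5 finish, the pool peaks at (3, 3, 2) — and every remaining process still needs more R2 than that.
Going as far as possible: P2, P5; after that, nothing fits. Walking it through:
  pool = (1, 1, 1)
  run P2 (needs (0, 1, 0), free (1, 1, 1)); after release of (1, 0, 0) the pool is (2, 1, 1)
  run P5 (needs (2, 0, 0), free (2, 1, 1)); after release of (1, 2, 1) the pool is (3, 3, 2)
  P7 still needs (4, 5, 2) but only (3, 3, 2) is free — short on R2 and R1
  P4 still needs (4, 3, 4) but only (3, 3, 2) is free — short on R2 and R3
Processes that can never finish: P7 and P4.


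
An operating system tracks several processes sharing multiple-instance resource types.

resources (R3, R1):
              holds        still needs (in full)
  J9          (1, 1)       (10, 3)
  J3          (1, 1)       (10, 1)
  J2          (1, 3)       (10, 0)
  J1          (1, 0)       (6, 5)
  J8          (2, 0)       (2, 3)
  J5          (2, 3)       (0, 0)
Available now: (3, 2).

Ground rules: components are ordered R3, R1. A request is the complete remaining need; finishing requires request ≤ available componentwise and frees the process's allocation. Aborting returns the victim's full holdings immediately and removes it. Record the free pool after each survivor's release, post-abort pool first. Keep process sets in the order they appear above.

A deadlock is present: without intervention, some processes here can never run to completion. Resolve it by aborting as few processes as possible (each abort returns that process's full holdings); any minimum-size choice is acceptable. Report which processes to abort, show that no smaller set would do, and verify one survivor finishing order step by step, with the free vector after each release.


The answer: abort J3 and J2.
Key observation: J9 had no path to completion before; after the abort of J3 and J2 ((2, 4) returned), step 4 is where it fits.
Why nothing smaller works — every single abort fails: J9 alone leaves J3 blocked (short on R3); J3 alone leaves J9 blocked (short on R3); J2 alone leaves J9 blocked (short on R3); J1 alone leaves J9 blocked (short on R3); J8 alone leaves J9 blocked (short on R3); J5 alone leaves J9 blocked (short on R3).
One survivor order: J8, J5, J1, J9. Check, step by step (post-abort pool first):
  pool = (5, 6)
  run J8 (needs (2, 3), free (5, 6)); after release of (2, 0) the pool is (7, 6)
  run J5 (needs (0, 0), free (7, 6)); after release of (2, 3) the pool is (9, 9)
  run J1 (needs (6, 5), free (9, 9)); after release of (1, 0) the pool is (10, 9)
  run J9 (needs (10, 3), free (10, 9)); after release of (1, 1) the pool is (11, 10)


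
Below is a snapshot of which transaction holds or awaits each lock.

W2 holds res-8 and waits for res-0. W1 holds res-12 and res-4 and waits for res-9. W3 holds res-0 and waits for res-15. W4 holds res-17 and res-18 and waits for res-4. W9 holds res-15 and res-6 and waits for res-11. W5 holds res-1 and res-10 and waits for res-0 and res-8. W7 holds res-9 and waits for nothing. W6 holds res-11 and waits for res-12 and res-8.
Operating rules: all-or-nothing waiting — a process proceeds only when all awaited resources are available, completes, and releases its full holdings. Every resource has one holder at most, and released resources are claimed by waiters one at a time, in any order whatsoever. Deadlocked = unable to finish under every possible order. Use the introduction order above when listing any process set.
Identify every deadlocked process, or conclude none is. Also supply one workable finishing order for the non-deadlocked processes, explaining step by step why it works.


Deadlocked: W2, W3, W9, W5 and W6.
Key observation: the waits loop around W2 -> W3 -> W9 -> W6 -> W2 with no way out; W5 waits into the deadlock from upstream.
The rest can finish in the order W7, W1, W4.
Check, step by step:
  W7: no waits; runs immediately, freeing res-9
  run W1 (all its waits — res-9 — are resolved); releases res-12 and res-4
  run W4 (all its waits — res-4 — are resolved); releases res-17 and res-18


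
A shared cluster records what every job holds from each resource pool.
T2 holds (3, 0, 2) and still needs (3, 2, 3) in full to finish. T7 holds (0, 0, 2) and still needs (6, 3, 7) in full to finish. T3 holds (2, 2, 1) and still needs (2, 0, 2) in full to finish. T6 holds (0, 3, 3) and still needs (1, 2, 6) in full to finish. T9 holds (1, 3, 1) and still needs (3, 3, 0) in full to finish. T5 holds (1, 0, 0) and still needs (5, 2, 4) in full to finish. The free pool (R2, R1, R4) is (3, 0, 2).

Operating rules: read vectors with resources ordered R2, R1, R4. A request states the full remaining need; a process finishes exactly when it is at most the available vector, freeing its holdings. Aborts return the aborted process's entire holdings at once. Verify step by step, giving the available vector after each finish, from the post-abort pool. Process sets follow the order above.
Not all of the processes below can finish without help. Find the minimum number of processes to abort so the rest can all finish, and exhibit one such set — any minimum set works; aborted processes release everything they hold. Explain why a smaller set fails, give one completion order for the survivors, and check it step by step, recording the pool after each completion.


Abort T6.
Key observation: T9 was stuck for good until T6 gave back (0, 3, 3); in the order shown it finishes at step 4.
No smaller set exists: with zero aborts the deadlock remains.
One survivor order: T3, T5, T2, T9, T7. Check, step by step (post-abort pool first):
  pool = (3, 3, 5)
  T3: need (2, 0, 2) fits (3, 3, 5); releases (2, 2, 1), pool now (5, 5, 6)
  T5: need (5, 2, 4) fits (5, 5, 6); releases (1, 0, 0), pool now (6, 5, 6)
  T2: need (3, 2, 3) fits (6, 5, 6); releases (3, 0, 2), pool now (9, 5, 8)
  T9: need (3, 3, 0) fits (9, 5, 8); releases (1, 3, 1), pool now (10, 8, 9)
  T7: need (6, 3, 7) fits (10, 8, 9); releases (0, 0, 2), pool now (10, 8, 11)


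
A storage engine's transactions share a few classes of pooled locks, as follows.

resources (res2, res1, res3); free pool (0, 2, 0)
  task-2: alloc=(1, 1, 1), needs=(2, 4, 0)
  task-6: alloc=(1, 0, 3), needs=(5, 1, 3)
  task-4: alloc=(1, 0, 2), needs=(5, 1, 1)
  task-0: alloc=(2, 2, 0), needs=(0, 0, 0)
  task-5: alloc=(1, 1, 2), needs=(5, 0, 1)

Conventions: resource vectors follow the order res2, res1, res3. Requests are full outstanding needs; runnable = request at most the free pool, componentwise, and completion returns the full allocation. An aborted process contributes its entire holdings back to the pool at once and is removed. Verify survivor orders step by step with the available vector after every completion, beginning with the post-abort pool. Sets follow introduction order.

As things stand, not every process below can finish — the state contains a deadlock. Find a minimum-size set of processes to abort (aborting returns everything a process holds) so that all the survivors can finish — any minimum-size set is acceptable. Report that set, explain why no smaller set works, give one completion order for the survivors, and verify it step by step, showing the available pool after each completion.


The answer: abort task-6 and task-5.
Key observation: task-4 could never have finished before the abort; with (2, 1, 5) returned by task-6 and task-5, it fits at step 3.
No one abort is enough; case by case: task-2 alone leaves task-6 blocked (short on res2 and res3); task-6 alone leaves task-4 blocked (short on res2); task-4 alone leaves task-6 blocked (short on res2); task-0 alone leaves task-6 blocked (short on res2 and res3); task-5 alone leaves task-6 blocked (short on res2).
One survivor order: task-0, task-2, task-4. Walking it through (post-abort pool first):
  pool = (2, 3, 5)
  task-0: need (0, 0, 0) fits (2, 3, 5); releases (2, 2, 0), pool now (4, 5, 5)
  task-2: need (2, 4, 0) fits (4, 5, 5); releases (1, 1, 1), pool now (5, 6, 6)
  task-4: need (5, 1, 1) fits (5, 6, 6); releases (1, 0, 2), pool now (6, 6, 8)


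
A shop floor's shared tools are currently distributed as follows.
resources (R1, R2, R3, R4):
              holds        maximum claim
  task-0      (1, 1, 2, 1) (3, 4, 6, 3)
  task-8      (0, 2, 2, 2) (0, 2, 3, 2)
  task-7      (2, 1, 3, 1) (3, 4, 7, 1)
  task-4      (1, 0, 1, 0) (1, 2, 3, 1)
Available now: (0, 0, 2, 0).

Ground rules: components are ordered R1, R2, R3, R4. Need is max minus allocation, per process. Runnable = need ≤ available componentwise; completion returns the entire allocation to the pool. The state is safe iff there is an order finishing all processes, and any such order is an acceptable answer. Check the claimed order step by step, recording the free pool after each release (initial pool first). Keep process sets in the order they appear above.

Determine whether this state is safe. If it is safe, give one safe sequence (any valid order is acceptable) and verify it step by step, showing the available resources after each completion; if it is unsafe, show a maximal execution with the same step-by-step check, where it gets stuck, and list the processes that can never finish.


The state is UNSAFE.
Key observation: after task-8, task-4 complete, (1, 2, 5, 2) is the best the pool ever gets, yet each leftover process wants more R2.
The run task-8, task-4 cannot be extended any further. Check, step by step:
  pool = (0, 0, 2, 0)
  task-8: need (0, 0, 1, 0) fits (0, 0, 2, 0); releases (0, 2, 2, 2), pool now (0, 2, 4, 2)
  task-4: need (0, 2, 2, 1) fits (0, 2, 4, 2); releases (1, 0, 1, 0), pool now (1, 2, 5, 2)
  task-0 still needs (2, 3, 4, 2) but only (1, 2, 5, 2) is free — short on R1 and R2
  task-7 still needs (1, 3, 4, 0) but only (1, 2, 5, 2) is free — short on R2
Processes that can never finish: task-0 and task-7.


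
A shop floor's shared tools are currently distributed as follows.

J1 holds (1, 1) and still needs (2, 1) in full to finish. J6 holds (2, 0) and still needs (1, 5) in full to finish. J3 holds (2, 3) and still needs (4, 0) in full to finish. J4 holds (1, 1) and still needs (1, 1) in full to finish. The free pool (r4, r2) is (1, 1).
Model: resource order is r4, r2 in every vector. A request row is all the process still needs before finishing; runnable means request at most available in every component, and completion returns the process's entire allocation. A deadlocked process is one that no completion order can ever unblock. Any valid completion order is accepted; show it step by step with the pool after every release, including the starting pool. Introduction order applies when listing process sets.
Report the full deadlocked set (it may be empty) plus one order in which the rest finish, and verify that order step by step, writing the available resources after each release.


The deadlocked set is J6 and J3.
Key observation: after J4, J1 the pool peaks at (3, 3), and each blocked process is short somewhere: J6 on r2; J3 on r4.
A valid finishing order for the others: J4, J1. Check, step by step:
  pool = (1, 1)
  run J4 (needs (1, 1), free (1, 1)); after release of (1, 1) the pool is (2, 2)
  run J1 (needs (2, 1), free (2, 2)); after release of (1, 1) the pool is (3, 3)
The stuck group stays short no matter what:
  blocked: J6 wants (1, 5), pool (3, 3) — not enough r2
  blocked: J3 wants (4, 0), pool (3, 3) — not enough r4


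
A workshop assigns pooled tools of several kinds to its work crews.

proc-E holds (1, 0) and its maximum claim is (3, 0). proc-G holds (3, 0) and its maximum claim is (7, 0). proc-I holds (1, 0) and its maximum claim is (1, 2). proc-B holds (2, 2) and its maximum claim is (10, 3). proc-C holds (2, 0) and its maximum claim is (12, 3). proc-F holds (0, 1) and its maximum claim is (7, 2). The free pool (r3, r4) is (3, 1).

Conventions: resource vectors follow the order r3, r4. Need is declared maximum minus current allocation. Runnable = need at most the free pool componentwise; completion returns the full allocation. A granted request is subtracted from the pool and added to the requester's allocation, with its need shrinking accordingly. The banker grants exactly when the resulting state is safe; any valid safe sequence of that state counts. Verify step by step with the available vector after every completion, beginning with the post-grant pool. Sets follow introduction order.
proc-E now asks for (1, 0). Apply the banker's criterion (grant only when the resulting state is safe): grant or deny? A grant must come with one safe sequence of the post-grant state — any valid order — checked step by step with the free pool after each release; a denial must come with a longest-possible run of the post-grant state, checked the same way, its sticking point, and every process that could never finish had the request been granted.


GRANT — the state after the grant stays safe, e.g. via proc-E, proc-G, proc-F, proc-I, proc-B, proc-C.
Key observation: post-grant, (2, 1) remains, and an order beginning with proc-E completes everyone.
Verifying the post-grant state step by step:
  pool = (2, 1)
  proc-E: need (1, 0) fits (2, 1); releases (2, 0), pool now (4, 1)
  proc-G: need (4, 0) fits (4, 1); releases (3, 0), pool now (7, 1)
  proc-F: need (7, 1) fits (7, 1); releases (0, 1), pool now (7, 2)
  proc-I: need (0, 2) fits (7, 2); releases (1, 0), pool now (8, 2)
  proc-B: need (8, 1) fits (8, 2); releases (2, 2), pool now (10, 4)
  proc-C: need (10, 3) fits (10, 4); releases (2, 0), pool now (12, 4)


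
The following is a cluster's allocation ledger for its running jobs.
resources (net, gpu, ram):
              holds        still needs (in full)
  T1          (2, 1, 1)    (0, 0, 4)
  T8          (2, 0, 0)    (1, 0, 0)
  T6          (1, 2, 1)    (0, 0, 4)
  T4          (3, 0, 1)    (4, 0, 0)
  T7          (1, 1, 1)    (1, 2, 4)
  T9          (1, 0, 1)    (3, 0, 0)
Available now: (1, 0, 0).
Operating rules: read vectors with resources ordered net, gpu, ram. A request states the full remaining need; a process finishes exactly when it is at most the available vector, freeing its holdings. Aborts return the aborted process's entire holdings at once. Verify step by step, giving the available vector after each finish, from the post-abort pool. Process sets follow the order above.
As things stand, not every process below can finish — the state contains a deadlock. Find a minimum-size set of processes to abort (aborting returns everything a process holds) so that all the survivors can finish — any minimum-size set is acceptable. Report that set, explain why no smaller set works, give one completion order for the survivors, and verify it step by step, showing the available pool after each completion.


The answer: abort T1 and T6.
Key observation: the deadlocked T7 becomes finishable only because T1 and T6 released (3, 3, 2); it completes at step 4 below.
Why nothing smaller works — every single abort fails: T1 alone leaves T6 blocked (short on ram); T8 alone leaves T1 blocked (short on ram); T6 alone leaves T1 blocked (short on ram); T4 alone leaves T1 blocked (short on ram); T7 alone leaves T1 blocked (short on ram); T9 alone leaves T1 blocked (short on ram).
Survivors finish in the order: T8, T4, T9, T7. Verifying each step (pool after the aborts first):
  pool = (4, 3, 2)
  T8 needs (1, 0, 0) <= (4, 3, 2) -> finishes; pool += (2, 0, 0) = (6, 3, 2)
  T4 needs (4, 0, 0) <= (6, 3, 2) -> finishes; pool += (3, 0, 1) = (9, 3, 3)
  T9 needs (3, 0, 0) <= (9, 3, 3) -> finishes; pool += (1, 0, 1) = (10, 3, 4)
  T7 needs (1, 2, 4) <= (10, 3, 4) -> finishes; pool += (1, 1, 1) = (11, 4, 5)


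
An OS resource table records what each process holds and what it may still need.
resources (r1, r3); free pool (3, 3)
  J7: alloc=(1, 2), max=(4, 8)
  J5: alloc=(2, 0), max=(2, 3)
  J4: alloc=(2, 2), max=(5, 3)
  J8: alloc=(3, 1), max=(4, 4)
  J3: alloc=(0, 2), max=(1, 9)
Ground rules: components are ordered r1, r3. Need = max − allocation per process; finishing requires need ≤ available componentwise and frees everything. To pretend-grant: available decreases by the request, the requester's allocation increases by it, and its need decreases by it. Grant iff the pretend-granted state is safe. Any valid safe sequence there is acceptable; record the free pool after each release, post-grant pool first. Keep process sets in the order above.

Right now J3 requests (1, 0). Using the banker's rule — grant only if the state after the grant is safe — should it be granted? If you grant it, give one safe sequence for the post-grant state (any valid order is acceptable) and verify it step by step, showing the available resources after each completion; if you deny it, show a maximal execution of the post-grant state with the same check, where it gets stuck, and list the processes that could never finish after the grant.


GRANT. The post-grant state is safe; one safe sequence: J8, J4, J7, J5, J3.
Key observation: with (2, 3) left after the transfer, J8 can run at once — the state stays safe.
Verifying the post-grant state step by step:
  pool = (2, 3)
  J8: need (1, 3) fits (2, 3); releases (3, 1), pool now (5, 4)
  J4: need (3, 1) fits (5, 4); releases (2, 2), pool now (7, 6)
  J7: need (3, 6) fits (7, 6); releases (1, 2), pool now (8, 8)
  J5: need (0, 3) fits (8, 8); releases (2, 0), pool now (10, 8)
  J3: need (0, 7) fits (10, 8); releases (1, 2), pool now (11, 10)


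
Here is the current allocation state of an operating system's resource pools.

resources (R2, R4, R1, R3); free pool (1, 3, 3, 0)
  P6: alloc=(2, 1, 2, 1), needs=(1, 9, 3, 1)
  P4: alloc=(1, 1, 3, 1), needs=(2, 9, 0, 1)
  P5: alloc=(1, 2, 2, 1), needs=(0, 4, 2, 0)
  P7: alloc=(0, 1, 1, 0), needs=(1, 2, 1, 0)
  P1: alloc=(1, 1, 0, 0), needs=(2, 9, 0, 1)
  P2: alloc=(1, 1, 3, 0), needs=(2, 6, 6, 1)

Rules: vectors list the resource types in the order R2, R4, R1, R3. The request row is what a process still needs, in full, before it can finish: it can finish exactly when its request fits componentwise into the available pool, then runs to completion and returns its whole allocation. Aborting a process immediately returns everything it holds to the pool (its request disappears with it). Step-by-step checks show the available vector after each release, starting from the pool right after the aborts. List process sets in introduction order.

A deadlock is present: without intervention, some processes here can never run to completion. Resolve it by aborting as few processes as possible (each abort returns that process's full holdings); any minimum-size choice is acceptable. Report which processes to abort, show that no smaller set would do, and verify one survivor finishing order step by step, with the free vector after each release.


Abort P4 and P1.
Key observation: P6 was stuck for good until P4 and P1 gave back (2, 2, 3, 1); in the order shown it finishes at step 4.
Minimality, checking each single-abort alternative: P6 alone leaves P4 blocked (short on R4); P4 alone leaves P6 blocked (short on R4); P5 alone leaves P6 blocked (short on R4); P7 alone leaves P6 blocked (short on R4); P1 alone leaves P6 blocked (short on R4); P2 alone leaves P6 blocked (short on R4).
Survivors finish in the order: P5, P7, P2, P6. Step-by-step check (pool after the aborts first):
  pool = (3, 5, 6, 1)
  P5 needs (0, 4, 2, 0) <= (3, 5, 6, 1) -> finishes; pool += (1, 2, 2, 1) = (4, 7, 8, 2)
  P7 needs (1, 2, 1, 0) <= (4, 7, 8, 2) -> finishes; pool += (0, 1, 1, 0) = (4, 8, 9, 2)
  P2 needs (2, 6, 6, 1) <= (4, 8, 9, 2) -> finishes; pool += (1, 1, 3, 0) = (5, 9, 12, 2)
  P6 needs (1, 9, 3, 1) <= (5, 9, 12, 2) -> finishes; pool += (2, 1, 2, 1) = (7, 10, 14, 3)


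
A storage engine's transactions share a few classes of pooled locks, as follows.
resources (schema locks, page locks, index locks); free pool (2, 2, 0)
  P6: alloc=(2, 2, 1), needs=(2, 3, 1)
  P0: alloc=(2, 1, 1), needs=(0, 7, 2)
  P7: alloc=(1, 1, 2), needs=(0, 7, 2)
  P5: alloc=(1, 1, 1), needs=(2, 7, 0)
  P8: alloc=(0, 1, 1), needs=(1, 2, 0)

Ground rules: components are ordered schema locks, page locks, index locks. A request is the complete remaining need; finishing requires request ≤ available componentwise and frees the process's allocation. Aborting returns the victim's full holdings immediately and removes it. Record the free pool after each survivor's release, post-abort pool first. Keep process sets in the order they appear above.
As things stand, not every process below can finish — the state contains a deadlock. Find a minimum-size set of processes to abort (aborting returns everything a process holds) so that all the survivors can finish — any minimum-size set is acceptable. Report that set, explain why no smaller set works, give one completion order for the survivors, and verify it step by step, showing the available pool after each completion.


Abort P0 and P7.
Key observation: before aborting P0 and P7, P5 was permanently blocked — no order could ever run it; afterwards it completes at step 3.
Minimality, checking each single-abort alternative: P6 alone leaves P0 blocked (short on page locks); P0 alone leaves P7 blocked (short on page locks); P7 alone leaves P0 blocked (short on page locks); P5 alone leaves P0 blocked (short on page locks); P8 alone leaves P0 blocked (short on page locks).
Survivors finish in the order: P8, P6, P5. Verifying each step (pool after the aborts first):
  pool = (5, 4, 3)
  P8: need (1, 2, 0) fits (5, 4, 3); releases (0, 1, 1), pool now (5, 5, 4)
  P6: need (2, 3, 1) fits (5, 5, 4); releases (2, 2, 1), pool now (7, 7, 5)
  P5: need (2, 7, 0) fits (7, 7, 5); releases (1, 1, 1), pool now (8, 8, 6)


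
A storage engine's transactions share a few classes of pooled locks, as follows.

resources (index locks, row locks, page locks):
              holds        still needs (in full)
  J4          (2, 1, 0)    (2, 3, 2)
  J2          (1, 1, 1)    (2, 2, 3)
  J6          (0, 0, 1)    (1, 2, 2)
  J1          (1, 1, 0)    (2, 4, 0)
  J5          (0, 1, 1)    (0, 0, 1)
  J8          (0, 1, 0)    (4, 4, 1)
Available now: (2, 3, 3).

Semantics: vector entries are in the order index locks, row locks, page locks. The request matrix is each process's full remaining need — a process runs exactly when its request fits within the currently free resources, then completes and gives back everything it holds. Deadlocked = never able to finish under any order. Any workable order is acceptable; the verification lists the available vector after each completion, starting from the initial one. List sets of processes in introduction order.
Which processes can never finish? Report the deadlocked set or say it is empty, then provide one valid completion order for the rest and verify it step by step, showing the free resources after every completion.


Nothing here is deadlocked.
Key observation: J6 fits the free pool immediately, and its release cascades until everyone finishes.
A valid finishing order for the others: J6, J4, J8, J2, J5, J1. Walking it through:
  pool = (2, 3, 3)
  J6: need (1, 2, 2) fits (2, 3, 3); releases (0, 0, 1), pool now (2, 3, 4)
  J4: need (2, 3, 2) fits (2, 3, 4); releases (2, 1, 0), pool now (4, 4, 4)
  J8: need (4, 4, 1) fits (4, 4, 4); releases (0, 1, 0), pool now (4, 5, 4)
  J2: need (2, 2, 3) fits (4, 5, 4); releases (1, 1, 1), pool now (5, 6, 5)
  J5: need (0, 0, 1) fits (5, 6, 5); releases (0, 1, 1), pool now (5, 7, 6)
  J1: need (2, 4, 0) fits (5, 7, 6); releases (1, 1, 0), pool now (6, 8, 6)


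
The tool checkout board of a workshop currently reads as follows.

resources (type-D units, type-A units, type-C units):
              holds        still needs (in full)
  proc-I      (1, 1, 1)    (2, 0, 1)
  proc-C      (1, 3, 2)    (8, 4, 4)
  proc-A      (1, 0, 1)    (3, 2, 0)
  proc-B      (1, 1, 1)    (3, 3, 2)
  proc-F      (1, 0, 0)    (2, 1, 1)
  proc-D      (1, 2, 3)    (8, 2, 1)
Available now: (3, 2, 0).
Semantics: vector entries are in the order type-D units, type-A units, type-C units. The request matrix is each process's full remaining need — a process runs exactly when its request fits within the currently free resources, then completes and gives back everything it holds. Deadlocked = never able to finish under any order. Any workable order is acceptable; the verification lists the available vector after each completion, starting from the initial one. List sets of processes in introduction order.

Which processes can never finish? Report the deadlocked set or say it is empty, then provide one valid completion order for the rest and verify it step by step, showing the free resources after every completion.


The deadlocked set is proc-C and proc-D.
Key observation: after proc-A, proc-I, proc-F, proc-B complete, (7, 4, 3) is the best the pool ever gets, yet each leftover process wants more type-D units.
The rest can finish in the order proc-A, proc-I, proc-F, proc-B. Check, step by step:
  pool = (3, 2, 0)
  run proc-A (needs (3, 2, 0), free (3, 2, 0)); after release of (1, 0, 1) the pool is (4, 2, 1)
  run proc-I (needs (2, 0, 1), free (4, 2, 1)); after release of (1, 1, 1) the pool is (5, 3, 2)
  run proc-F (needs (2, 1, 1), free (5, 3, 2)); after release of (1, 0, 0) the pool is (6, 3, 2)
  run proc-B (needs (3, 3, 2), free (6, 3, 2)); after release of (1, 1, 1) the pool is (7, 4, 3)
The blocked processes can never fit:
  proc-C cannot run: need (8, 4, 4) vs free (7, 4, 3) (insufficient type-D units and type-C units)
  proc-D cannot run: need (8, 2, 1) vs free (7, 4, 3) (insufficient type-D units)


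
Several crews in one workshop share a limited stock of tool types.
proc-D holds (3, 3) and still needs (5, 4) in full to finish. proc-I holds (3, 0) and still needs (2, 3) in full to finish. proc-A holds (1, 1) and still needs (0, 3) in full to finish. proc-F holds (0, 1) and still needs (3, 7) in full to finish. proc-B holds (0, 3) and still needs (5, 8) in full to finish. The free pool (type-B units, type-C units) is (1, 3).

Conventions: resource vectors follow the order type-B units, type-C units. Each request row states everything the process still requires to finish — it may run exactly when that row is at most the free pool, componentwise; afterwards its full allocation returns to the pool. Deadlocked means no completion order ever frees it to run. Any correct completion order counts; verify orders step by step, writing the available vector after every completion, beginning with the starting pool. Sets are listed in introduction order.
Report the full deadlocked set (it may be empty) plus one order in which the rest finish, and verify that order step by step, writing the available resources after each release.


The deadlocked set is empty.
Key observation: no deadlock: proc-A fits now, and the freed resources carry the rest through.
One completion order for the rest: proc-A, proc-I, proc-D, proc-F, proc-B. Step-by-step check:
  pool = (1, 3)
  run proc-A (needs (0, 3), free (1, 3)); after release of (1, 1) the pool is (2, 4)
  run proc-I (needs (2, 3), free (2, 4)); after release of (3, 0) the pool is (5, 4)
  run proc-D (needs (5, 4), free (5, 4)); after release of (3, 3) the pool is (8, 7)
  run proc-F (needs (3, 7), free (8, 7)); after release of (0, 1) the pool is (8, 8)
  run proc-B (needs (5, 8), free (8, 8)); after release of (0, 3) the pool is (8, 11)


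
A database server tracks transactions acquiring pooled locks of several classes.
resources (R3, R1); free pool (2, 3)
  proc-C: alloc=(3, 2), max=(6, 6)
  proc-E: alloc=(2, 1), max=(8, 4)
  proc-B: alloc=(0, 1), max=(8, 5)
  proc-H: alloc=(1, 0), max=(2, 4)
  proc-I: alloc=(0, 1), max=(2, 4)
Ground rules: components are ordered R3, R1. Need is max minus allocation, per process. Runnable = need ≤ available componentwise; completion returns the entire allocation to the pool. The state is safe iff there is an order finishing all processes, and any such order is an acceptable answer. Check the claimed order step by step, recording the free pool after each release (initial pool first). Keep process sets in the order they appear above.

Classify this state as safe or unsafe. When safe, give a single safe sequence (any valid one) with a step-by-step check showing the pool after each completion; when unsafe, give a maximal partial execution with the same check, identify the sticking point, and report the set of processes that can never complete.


SAFE — a valid safe sequence is proc-I, proc-H, proc-C, proc-E, proc-B.
Key observation: proc-I marks the first exact bind of the order: its need (2, 3) fits the free (2, 3) with zero slack on a requested resource.
Check, step by step:
  pool = (2, 3)
  proc-I needs (2, 3) <= (2, 3) -> finishes; pool += (0, 1) = (2, 4)
  proc-H needs (1, 4) <= (2, 4) -> finishes; pool += (1, 0) = (3, 4)
  proc-C needs (3, 4) <= (3, 4) -> finishes; pool += (3, 2) = (6, 6)
  proc-E needs (6, 3) <= (6, 6) -> finishes; pool += (2, 1) = (8, 7)
  proc-B needs (8, 4) <= (8, 7) -> finishes; pool += (0, 1) = (8, 8)


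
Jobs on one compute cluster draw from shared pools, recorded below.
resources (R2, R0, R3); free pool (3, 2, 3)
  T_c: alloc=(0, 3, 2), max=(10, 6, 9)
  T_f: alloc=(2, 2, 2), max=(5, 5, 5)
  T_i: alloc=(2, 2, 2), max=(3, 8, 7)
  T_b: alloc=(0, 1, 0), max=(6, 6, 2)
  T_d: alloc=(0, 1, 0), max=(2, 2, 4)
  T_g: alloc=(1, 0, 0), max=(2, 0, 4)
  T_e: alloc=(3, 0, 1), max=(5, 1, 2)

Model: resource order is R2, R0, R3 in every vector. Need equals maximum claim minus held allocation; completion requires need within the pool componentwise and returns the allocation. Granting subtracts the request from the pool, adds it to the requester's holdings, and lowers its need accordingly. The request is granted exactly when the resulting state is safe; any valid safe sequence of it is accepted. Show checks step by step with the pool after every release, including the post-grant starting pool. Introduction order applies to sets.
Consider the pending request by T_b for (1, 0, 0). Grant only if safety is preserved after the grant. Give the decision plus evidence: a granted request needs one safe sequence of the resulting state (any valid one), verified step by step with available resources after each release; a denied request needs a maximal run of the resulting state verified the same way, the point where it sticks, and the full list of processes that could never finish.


GRANT — the state after the grant stays safe, e.g. via T_e, T_d, T_f, T_g, T_b, T_i, T_c.
Key observation: the transfer keeps a workable pool ((2, 2, 3)); T_e starts the safe sequence.
Verifying the post-grant state step by step:
  pool = (2, 2, 3)
  T_e: need (2, 1, 1) fits (2, 2, 3); releases (3, 0, 1), pool now (5, 2, 4)
  T_d: need (2, 1, 4) fits (5, 2, 4); releases (0, 1, 0), pool now (5, 3, 4)
  T_f: need (3, 3, 3) fits (5, 3, 4); releases (2, 2, 2), pool now (7, 5, 6)
  T_g: need (1, 0, 4) fits (7, 5, 6); releases (1, 0, 0), pool now (8, 5, 6)
  T_b: need (5, 5, 2) fits (8, 5, 6); releases (1, 1, 0), pool now (9, 6, 6)
  T_i: need (1, 6, 5) fits (9, 6, 6); releases (2, 2, 2), pool now (11, 8, 8)
  T_c: need (10, 3, 7) fits (11, 8, 8); releases (0, 3, 2), pool now (11, 11, 10)


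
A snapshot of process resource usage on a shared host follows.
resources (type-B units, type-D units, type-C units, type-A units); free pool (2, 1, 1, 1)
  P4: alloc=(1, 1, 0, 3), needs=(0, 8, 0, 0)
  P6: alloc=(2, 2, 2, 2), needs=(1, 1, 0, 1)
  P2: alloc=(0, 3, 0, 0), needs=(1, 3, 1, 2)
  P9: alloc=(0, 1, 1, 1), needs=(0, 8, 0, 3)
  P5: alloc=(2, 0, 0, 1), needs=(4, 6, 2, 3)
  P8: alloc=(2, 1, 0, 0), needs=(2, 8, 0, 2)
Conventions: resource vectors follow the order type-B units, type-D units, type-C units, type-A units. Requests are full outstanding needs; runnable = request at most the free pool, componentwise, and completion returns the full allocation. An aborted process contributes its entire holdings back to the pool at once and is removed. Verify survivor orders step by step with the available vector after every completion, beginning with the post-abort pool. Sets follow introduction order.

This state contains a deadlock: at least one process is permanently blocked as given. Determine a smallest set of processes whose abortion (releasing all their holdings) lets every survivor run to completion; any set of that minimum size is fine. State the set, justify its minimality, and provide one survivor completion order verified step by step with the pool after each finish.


Minimum abort set: P4 and P8.
Key observation: the returned (3, 2, 0, 3) from P4 and P8 is what brings P9 — unrunnable before, under any order — into play at step 3.
Why nothing smaller works — every single abort fails: P4 alone leaves P9 blocked (short on type-D units); P6 alone leaves P4 blocked (short on type-D units); P2 alone leaves P4 blocked (short on type-D units); P9 alone leaves P4 blocked (short on type-D units); P5 alone leaves P4 blocked (short on type-D units); P8 alone leaves P4 blocked (short on type-D units).
The survivors complete as P2, P6, P9, P5. Check, step by step (starting from the post-abort pool):
  pool = (5, 3, 1, 4)
  run P2 (needs (1, 3, 1, 2), free (5, 3, 1, 4)); after release of (0, 3, 0, 0) the pool is (5, 6, 1, 4)
  run P6 (needs (1, 1, 0, 1), free (5, 6, 1, 4)); after release of (2, 2, 2, 2) the pool is (7, 8, 3, 6)
  run P9 (needs (0, 8, 0, 3), free (7, 8, 3, 6)); after release of (0, 1, 1, 1) the pool is (7, 9, 4, 7)
  run P5 (needs (4, 6, 2, 3), free (7, 9, 4, 7)); after release of (2, 0, 0, 1) the pool is (9, 9, 4, 8)
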